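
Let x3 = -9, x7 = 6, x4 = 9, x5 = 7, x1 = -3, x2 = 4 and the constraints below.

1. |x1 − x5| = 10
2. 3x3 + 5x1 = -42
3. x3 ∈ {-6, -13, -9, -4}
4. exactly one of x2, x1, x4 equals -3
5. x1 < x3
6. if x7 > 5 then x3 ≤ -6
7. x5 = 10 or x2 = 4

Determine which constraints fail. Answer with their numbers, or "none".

1. |-3 − 7| = 10 — holds.
2. 3x3 + 5x1 = 3(-9) + 5(-3) = -42 — holds.
3. x3 = -9 is in {-6, -13, -9, -4} — holds.
4. x2=4, x1=-3, x4=9; 1 of them equals -3 — holds.
5. x1 = -3, x3 = -9; -3 ≥ -9 (want <) — fails.
6. x7 = 6 > 5, so we need x3 ≤ -6; x3 = -9 ≤ -6 — holds.
7. x5 = 7 ≠ 10, but x2 = 4 = 4 (second disjunct) — holds.

Constraint 5 does not hold.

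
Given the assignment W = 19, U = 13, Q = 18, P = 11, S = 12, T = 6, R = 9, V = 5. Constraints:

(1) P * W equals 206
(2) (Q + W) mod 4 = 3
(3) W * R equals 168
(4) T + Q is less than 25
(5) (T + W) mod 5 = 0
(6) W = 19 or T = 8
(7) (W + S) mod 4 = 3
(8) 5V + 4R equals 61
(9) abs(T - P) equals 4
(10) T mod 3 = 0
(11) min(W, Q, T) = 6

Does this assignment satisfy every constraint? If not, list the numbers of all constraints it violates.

(1) P * W = 11 * 19 = 209, not 206 — does not hold.
(2) Q + W = 37; 37 mod 4 = 1, not 3 — does not hold.
(3) W * R = 19 * 9 = 171, not 168 — does not hold.
(4) T + Q = 6 + 18 = 24; 24 < 25 — holds.
(5) T + W = 25; 25 mod 5 = 0 — holds.
(6) W = 19 = 19 (first disjunct) — holds.
(7) W + S = 31; 31 mod 4 = 3 — holds.
(8) 5V + 4R = 5(5) + 4(9) = 61 — holds.
(9) abs(6 - 11) = 5, not 4 — does not hold.
(10) 6 mod 3 = 0 — holds.
(11) min(19, 18, 6) = 6 — holds.

Constraints 1, 2, 3, and 9 do not hold.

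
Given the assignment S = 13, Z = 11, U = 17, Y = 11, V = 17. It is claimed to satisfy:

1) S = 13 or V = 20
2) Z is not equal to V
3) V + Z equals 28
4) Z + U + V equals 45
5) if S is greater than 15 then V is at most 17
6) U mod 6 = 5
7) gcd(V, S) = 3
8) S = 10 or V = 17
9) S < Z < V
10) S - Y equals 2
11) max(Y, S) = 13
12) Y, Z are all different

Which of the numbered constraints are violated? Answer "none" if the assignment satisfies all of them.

1) S = 13 = 13 (first disjunct) — holds.
2) Z = 11, V = 17; distinct — holds.
3) V + Z = 17 + 11 = 28 — holds.
4) Z + U + V = 11 + 17 + 17 = 45 — holds.
5) S = 13, not > 15; antecedent false, conditional vacuously true — holds.
6) 17 mod 6 = 5 — holds.
7) gcd(17, 13) = 1, not 3 — does not hold.
8) S = 13 ≠ 10, but V = 17 = 17 (second disjunct) — holds.
9) values 13, 11, 17; S = 13 is not < Z = 11 — does not hold.
10) S - Y = 13 - 11 = 2 — holds.
11) max(11, 13) = 13 — holds.
12) Y = Z = 11, not all different — does not hold.

Constraints 7, 9, and 12 are violated.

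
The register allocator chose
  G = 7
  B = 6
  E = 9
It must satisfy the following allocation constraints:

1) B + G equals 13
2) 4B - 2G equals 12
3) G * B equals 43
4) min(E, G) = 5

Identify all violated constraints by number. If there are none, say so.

1) B + G = 6 + 7 = 13 — satisfied.
2) 4B - 2G = 4(6) - 2(7) = 10, not 12 — violated.
3) G * B = 7 * 6 = 42, not 43 — violated.
4) min(9, 7) = 7, not 5 — violated.

No — constraints 2, 3, and 4 are not satisfied.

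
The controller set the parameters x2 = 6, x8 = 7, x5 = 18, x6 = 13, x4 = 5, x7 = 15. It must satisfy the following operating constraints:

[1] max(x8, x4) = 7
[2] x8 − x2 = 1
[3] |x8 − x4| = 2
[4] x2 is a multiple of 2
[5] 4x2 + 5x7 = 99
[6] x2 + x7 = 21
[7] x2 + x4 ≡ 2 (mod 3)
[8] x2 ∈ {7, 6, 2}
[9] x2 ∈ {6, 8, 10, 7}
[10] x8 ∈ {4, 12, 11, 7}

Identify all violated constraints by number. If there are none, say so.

[1] max(7, 5) = 7  ✓
[2] x8 − x2 = 7 − 6 = 1  ✓
[3] |7 − 5| = 2  ✓
[4] 6 / 2 = 3, so 2 divides 6  ✓
[5] 4x2 + 5x7 = 4(6) + 5(15) = 99  ✓
[6] x2 + x7 = 6 + 15 = 21  ✓
[7] x2 + x4 = 11; 11 mod 3 = 2  ✓
[8] x2 = 6 is in {7, 6, 2}  ✓
[9] x2 = 6 is in {6, 8, 10, 7}  ✓
[10] x8 = 7 is in {4, 12, 11, 7}  ✓

The assignment satisfies every constraint.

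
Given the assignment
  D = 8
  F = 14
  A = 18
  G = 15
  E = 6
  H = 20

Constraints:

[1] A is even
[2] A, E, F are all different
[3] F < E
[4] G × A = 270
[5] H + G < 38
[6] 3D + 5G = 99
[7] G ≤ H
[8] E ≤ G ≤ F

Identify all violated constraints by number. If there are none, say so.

[1] A = 18 is even — OK.
[2] values 18, 6, 14 are pairwise distinct — OK.
[3] F = 14, E = 6; 14 ≥ 6 (want <) — violated.
[4] G × A = 15 × 18 = 270 — OK.
[5] H + G = 20 + 15 = 35; 35 < 38 — OK.
[6] 3D + 5G = 3(8) + 5(15) = 99 — OK.
[7] G = 15, H = 20; 15 ≤ 20 — OK.
[8] values 6, 15, 14; G = 15 is not ≤ F = 14 — violated.

Violated: 3, 8.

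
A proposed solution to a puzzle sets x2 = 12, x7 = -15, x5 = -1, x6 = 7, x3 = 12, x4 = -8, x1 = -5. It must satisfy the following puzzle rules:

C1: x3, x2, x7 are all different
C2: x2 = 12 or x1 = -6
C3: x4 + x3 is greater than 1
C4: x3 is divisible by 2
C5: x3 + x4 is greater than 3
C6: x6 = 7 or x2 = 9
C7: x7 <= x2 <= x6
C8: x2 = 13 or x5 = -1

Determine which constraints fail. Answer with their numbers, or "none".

C1: x3 = x2 = 12, not all different  false
C2: x2 = 12 = 12 (first disjunct)  true
C3: x4 + x3 = -8 + 12 = 4; 4 > 1  true
C4: 12 / 2 = 6, so 2 divides 12  true
C5: x3 + x4 = 12 + (-8) = 4; 4 > 3  true
C6: x6 = 7 = 7 (first disjunct)  true
C7: values -15, 12, 7; x2 = 12 is not <= x6 = 7  false
C8: x2 = 12 ≠ 13, but x5 = -1 = -1 (second disjunct)  true

No — constraints 1 and 7 are not satisfied.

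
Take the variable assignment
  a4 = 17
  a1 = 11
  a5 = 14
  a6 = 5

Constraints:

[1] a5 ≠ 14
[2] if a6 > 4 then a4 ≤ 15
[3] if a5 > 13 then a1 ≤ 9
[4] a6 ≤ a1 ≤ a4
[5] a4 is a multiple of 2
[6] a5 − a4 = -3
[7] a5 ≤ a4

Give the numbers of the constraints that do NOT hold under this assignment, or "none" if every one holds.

Constraints 1, 2, 3, 5 do not hold.

[1] a5 = 14, but 14 is required to differ — violated.
[2] a6 = 5 > 4, so we need a4 ≤ 15; but a4 = 17 > 15 — violated.
[3] a5 = 14 > 13, so we need a1 ≤ 9; but a1 = 11 > 9 — violated.
[4] values 5 ≤ 11 ≤ 17 — satisfied.
[5] 17 = 2×8 + 1, so 2 does not divide 17 — violated.
[6] a5 − a4 = 14 − 17 = -3 — satisfied.
[7] a5 = 14, a4 = 17; 14 ≤ 17 — satisfied.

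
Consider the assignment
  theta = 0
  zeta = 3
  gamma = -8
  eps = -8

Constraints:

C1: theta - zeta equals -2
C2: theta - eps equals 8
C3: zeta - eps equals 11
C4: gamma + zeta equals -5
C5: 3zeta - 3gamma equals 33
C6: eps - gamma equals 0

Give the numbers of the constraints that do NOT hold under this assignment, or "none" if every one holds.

The assignment fails constraint 1.

C1: theta - zeta = 0 - 3 = -3, not -2  false
C2: theta - eps = 0 - (-8) = 8  true
C3: zeta - eps = 3 - (-8) = 11  true
C4: gamma + zeta = -8 + 3 = -5  true
C5: 3zeta - 3gamma = 3(3) - 3(-8) = 33  true
C6: eps - gamma = -8 - (-8) = 0  true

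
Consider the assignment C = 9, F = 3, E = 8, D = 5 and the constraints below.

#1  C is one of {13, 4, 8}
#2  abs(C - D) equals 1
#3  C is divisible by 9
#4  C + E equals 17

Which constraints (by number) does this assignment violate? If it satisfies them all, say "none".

#1 C = 9 is not in {13, 4, 8}  no
#2 abs(9 - 5) = 4, not 1  no
#3 9 / 9 = 1, so 9 divides 9  yes
#4 C + E = 9 + 8 = 17  yes

The assignment fails constraints 1 and 2.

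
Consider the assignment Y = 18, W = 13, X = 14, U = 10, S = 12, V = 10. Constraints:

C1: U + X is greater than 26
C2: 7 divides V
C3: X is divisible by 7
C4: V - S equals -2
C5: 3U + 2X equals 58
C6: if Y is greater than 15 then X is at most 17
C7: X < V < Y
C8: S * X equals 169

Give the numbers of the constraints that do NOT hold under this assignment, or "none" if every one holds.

Constraints 1, 2, 7, and 8 do not hold.

C1: U + X = 10 + 14 = 24; 24 ≤ 26, bound 26 not met  false
C2: 10 = 7*1 + 3, so 7 does not divide 10  false
C3: 14 / 7 = 2, so 7 divides 14  true
C4: V - S = 10 - 12 = -2  true
C5: 3U + 2X = 3(10) + 2(14) = 58  true
C6: Y = 18 > 15, so we need X ≤ 17; X = 14 ≤ 17  true
C7: values 14, 10, 18; X = 14 is not < V = 10  false
C8: S * X = 12 * 14 = 168, not 169  false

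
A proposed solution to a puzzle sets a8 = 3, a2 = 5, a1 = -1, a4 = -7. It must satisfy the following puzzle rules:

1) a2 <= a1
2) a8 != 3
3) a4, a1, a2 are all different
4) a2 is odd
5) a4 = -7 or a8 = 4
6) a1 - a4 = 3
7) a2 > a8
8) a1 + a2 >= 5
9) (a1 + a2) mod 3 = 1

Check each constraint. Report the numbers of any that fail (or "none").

1) a2 = 5, a1 = -1; 5 > -1 (want ≤)  FAIL
2) a8 = 3, but 3 is required to differ  FAIL
3) values -7, -1, 5 are pairwise distinct  OK
4) a2 = 5 is odd  OK
5) a4 = -7 = -7 (first disjunct)  OK
6) a1 - a4 = -1 - (-7) = 6, not 3  FAIL
7) a2 = 5, a8 = 3; 5 > 3  OK
8) a1 + a2 = -1 + 5 = 4; 4 < 5, bound 5 not met  FAIL
9) a1 + a2 = 4; 4 mod 3 = 1  OK

Violated: 1, 2, 6, and 8.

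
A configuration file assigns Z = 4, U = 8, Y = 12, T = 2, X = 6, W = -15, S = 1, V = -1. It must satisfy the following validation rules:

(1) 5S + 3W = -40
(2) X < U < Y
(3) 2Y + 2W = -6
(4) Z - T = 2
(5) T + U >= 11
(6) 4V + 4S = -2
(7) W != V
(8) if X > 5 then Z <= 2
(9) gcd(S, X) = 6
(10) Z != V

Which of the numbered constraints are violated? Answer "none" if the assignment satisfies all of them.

(1) 5S + 3W = 5(1) + 3(-15) = -40  holds
(2) values 6 < 8 < 12  holds
(3) 2Y + 2W = 2(12) + 2(-15) = -6  holds
(4) Z - T = 4 - 2 = 2  holds
(5) T + U = 2 + 8 = 10; 10 < 11, bound 11 not met  fails
(6) 4V + 4S = 4(-1) + 4(1) = 0, not -2  fails
(7) W = -15, V = -1; distinct  holds
(8) X = 6 > 5, so we need Z ≤ 2; but Z = 4 > 2  fails
(9) gcd(1, 6) = 1, not 6  fails
(10) Z = 4, V = -1; distinct  holds

No — constraints 5, 6, 8, and 9 are not satisfied.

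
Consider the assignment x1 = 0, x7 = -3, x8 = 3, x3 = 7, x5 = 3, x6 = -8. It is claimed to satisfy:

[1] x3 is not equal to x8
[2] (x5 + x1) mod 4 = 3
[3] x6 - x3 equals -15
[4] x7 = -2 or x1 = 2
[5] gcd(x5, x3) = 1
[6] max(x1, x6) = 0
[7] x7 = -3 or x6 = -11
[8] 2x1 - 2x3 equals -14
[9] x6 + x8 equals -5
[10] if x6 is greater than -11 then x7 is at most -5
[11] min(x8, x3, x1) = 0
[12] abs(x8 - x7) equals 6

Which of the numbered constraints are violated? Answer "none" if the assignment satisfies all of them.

[1] x3 = 7, x8 = 3; distinct — OK.
[2] x5 + x1 = 3; 3 mod 4 = 3 — OK.
[3] x6 - x3 = -8 - 7 = -15 — OK.
[4] x7 = -3 ≠ -2 and x1 = 0 ≠ 2; both disjuncts false — violated.
[5] gcd(3, 7) = 1 — OK.
[6] max(0, -8) = 0 — OK.
[7] x7 = -3 = -3 (first disjunct) — OK.
[8] 2x1 - 2x3 = 2(0) - 2(7) = -14 — OK.
[9] x6 + x8 = -8 + 3 = -5 — OK.
[10] x6 = -8 > -11, so we need x7 ≤ -5; but x7 = -3 > -5 — violated.
[11] min(3, 7, 0) = 0 — OK.
[12] abs(3 - (-3)) = 6 — OK.

The assignment fails constraints 4 and 10.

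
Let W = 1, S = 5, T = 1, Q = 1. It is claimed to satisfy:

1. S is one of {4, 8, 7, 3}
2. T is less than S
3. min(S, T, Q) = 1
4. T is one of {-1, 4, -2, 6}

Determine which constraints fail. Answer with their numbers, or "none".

Violated: 1, 4.

1. S = 5 is not in {4, 8, 7, 3} — does not hold.
2. T = 1, S = 5; 1 < 5 — holds.
3. min(5, 1, 1) = 1 — holds.
4. T = 1 is not in {-1, 4, -2, 6} — does not hold.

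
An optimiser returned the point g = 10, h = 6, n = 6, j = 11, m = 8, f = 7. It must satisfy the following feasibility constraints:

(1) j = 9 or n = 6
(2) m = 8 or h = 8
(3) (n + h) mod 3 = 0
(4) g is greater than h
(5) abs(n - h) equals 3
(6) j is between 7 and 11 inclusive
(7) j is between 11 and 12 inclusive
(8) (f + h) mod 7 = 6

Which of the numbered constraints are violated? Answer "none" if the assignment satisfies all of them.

(1) j = 11 ≠ 9, but n = 6 = 6 (second disjunct) — holds.
(2) m = 8 = 8 (first disjunct) — holds.
(3) n + h = 12; 12 mod 3 = 0 — holds.
(4) g = 10, h = 6; 10 > 6 — holds.
(5) abs(6 - 6) = 0, not 3 — does not hold.
(6) j = 11 lies in [7, 11] — holds.
(7) j = 11 lies in [11, 12] — holds.
(8) f + h = 13; 13 mod 7 = 6 — holds.

Violated: 5.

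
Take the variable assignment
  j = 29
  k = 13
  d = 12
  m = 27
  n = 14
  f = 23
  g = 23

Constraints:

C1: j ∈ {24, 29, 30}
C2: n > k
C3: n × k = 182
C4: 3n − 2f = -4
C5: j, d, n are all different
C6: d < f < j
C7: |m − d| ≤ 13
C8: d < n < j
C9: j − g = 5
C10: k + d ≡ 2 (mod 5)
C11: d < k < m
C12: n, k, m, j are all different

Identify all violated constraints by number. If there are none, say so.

No — constraints 7, 9, and 10 are not satisfied.

C1: j = 29 is in {24, 29, 30} — OK.
C2: n = 14, k = 13; 14 > 13 — OK.
C3: n × k = 14 × 13 = 182 — OK.
C4: 3n − 2f = 3(14) − 2(23) = -4 — OK.
C5: values 29, 12, 14 are pairwise distinct — OK.
C6: values 12 < 23 < 29 — OK.
C7: |27 − 12| = 15; 15 > 13, exceeds bound 13 — violated.
C8: values 12 < 14 < 29 — OK.
C9: j − g = 29 − 23 = 6, not 5 — violated.
C10: k + d = 25; 25 mod 5 = 0, not 2 — violated.
C11: values 12 < 13 < 27 — OK.
C12: values 14, 13, 27, 29 are pairwise distinct — OK.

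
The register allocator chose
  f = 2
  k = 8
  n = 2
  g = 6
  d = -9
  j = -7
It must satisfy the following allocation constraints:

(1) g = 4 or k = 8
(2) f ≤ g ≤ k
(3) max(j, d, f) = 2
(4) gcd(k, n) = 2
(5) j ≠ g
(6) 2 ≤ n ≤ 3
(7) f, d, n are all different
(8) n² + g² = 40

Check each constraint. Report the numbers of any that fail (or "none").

The assignment fails constraint 7.

(1) g = 6 ≠ 4, but k = 8 = 8 (second disjunct)  OK
(2) values 2 ≤ 6 ≤ 8  OK
(3) max(-7, -9, 2) = 2  OK
(4) gcd(8, 2) = 2  OK
(5) j = -7, g = 6; distinct  OK
(6) n = 2 lies in [2, 3]  OK
(7) f = n = 2, not all different  FAIL
(8) n² + g² = 2² + 6² = 4 + 36 = 40  OK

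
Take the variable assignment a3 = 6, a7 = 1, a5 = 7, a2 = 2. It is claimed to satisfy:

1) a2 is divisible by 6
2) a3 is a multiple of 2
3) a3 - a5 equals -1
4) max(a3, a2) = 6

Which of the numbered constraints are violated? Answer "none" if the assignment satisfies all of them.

1) 2 = 6*0 + 2, so 6 does not divide 2 — violated.
2) 6 / 2 = 3, so 2 divides 6 — OK.
3) a3 - a5 = 6 - 7 = -1 — OK.
4) max(6, 2) = 6 — OK.

Violated: 1.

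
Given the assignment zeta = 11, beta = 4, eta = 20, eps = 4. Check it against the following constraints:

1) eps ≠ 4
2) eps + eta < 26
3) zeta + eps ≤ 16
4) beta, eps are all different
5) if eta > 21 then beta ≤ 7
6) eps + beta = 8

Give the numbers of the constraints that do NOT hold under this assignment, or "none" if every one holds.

1) eps = 4, but 4 is required to differ  no
2) eps + eta = 4 + 20 = 24; 24 < 26  yes
3) zeta + eps = 11 + 4 = 15; 15 ≤ 16  yes
4) beta = eps = 4, not all different  no
5) eta = 20, not > 21; antecedent false, conditional vacuously true  yes
6) eps + beta = 4 + 4 = 8  yes

Violated: 1, 4.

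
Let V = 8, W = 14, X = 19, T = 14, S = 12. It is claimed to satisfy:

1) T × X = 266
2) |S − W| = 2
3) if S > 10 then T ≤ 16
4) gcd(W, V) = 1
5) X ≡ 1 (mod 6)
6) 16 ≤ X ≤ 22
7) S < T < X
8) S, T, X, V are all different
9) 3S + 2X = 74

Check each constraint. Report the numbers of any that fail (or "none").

The assignment fails constraint 4.

1) T × X = 14 × 19 = 266  ✓
2) |12 − 14| = 2  ✓
3) S = 12 > 10, so we need T ≤ 16; T = 14 ≤ 16  ✓
4) gcd(14, 8) = 2, not 1  ✗
5) 19 mod 6 = 1  ✓
6) X = 19 lies in [16, 22]  ✓
7) values 12 < 14 < 19  ✓
8) values 12, 14, 19, 8 are pairwise distinct  ✓
9) 3S + 2X = 3(12) + 2(19) = 74  ✓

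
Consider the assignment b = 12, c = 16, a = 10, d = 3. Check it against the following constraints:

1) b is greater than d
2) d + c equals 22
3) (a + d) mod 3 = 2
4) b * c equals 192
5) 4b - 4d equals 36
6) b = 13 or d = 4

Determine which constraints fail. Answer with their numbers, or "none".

No — constraints 2, 3, 6 are not satisfied.

1) b = 12, d = 3; 12 > 3  OK
2) d + c = 3 + 16 = 19, not 22  FAIL
3) a + d = 13; 13 mod 3 = 1, not 2  FAIL
4) b * c = 12 * 16 = 192  OK
5) 4b - 4d = 4(12) - 4(3) = 36  OK
6) b = 12 ≠ 13 and d = 3 ≠ 4; both disjuncts false  FAIL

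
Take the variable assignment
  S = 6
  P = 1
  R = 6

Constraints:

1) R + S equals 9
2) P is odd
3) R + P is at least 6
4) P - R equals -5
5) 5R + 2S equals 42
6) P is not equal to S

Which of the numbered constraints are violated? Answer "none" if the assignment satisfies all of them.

1) R + S = 6 + 6 = 12, not 9 — fails.
2) P = 1 is odd — holds.
3) R + P = 6 + 1 = 7; 7 ≥ 6 — holds.
4) P - R = 1 - 6 = -5 — holds.
5) 5R + 2S = 5(6) + 2(6) = 42 — holds.
6) P = 1, S = 6; distinct — holds.

Violated: 1.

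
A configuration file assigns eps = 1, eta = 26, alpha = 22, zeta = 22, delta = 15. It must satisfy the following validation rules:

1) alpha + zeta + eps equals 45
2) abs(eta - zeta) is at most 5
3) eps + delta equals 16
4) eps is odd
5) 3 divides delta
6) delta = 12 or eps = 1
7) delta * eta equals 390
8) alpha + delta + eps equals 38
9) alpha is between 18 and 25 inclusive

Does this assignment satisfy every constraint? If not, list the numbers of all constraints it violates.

1) alpha + zeta + eps = 22 + 22 + 1 = 45  true
2) abs(26 - 22) = 4; 4 ≤ 5  true
3) eps + delta = 1 + 15 = 16  true
4) eps = 1 is odd  true
5) 15 / 3 = 5, so 3 divides 15  true
6) delta = 15 ≠ 12, but eps = 1 = 1 (second disjunct)  true
7) delta * eta = 15 * 26 = 390  true
8) alpha + delta + eps = 22 + 15 + 1 = 38  true
9) alpha = 22 lies in [18, 25]  true

None — every constraint holds.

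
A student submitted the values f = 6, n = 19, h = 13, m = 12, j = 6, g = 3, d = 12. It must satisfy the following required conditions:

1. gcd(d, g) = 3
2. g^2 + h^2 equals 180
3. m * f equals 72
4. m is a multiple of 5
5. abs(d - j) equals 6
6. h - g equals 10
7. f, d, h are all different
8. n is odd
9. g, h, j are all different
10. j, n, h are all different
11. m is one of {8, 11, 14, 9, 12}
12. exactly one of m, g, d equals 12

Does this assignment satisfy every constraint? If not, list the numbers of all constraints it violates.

1. gcd(12, 3) = 3  OK
2. g^2 + h^2 = 3^2 + 13^2 = 9 + 169 = 178, not 180  FAIL
3. m * f = 12 * 6 = 72  OK
4. 12 = 5*2 + 2, so 5 does not divide 12  FAIL
5. abs(12 - 6) = 6  OK
6. h - g = 13 - 3 = 10  OK
7. values 6, 12, 13 are pairwise distinct  OK
8. n = 19 is odd  OK
9. values 3, 13, 6 are pairwise distinct  OK
10. values 6, 19, 13 are pairwise distinct  OK
11. m = 12 is in {8, 11, 14, 9, 12}  OK
12. m=12, g=3, d=12; 2 of them equal 12, not exactly one  FAIL

Violated: 2, 4, 12.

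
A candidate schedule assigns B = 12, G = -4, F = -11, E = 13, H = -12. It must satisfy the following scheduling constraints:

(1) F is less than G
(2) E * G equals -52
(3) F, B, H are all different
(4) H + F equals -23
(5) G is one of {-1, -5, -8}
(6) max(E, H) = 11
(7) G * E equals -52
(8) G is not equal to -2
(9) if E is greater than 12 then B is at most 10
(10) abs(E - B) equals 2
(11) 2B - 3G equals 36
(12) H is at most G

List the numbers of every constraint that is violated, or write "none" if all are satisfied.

No — constraints 5, 6, 9, 10 are not satisfied.

(1) F = -11, G = -4; -11 < -4 — holds.
(2) E * G = 13 * (-4) = -52 — holds.
(3) values -11, 12, -12 are pairwise distinct — holds.
(4) H + F = -12 + (-11) = -23 — holds.
(5) G = -4 is not in {-1, -5, -8} — fails.
(6) max(13, -12) = 13, not 11 — fails.
(7) G * E = -4 * 13 = -52 — holds.
(8) G = -4, and -4 ≠ -2 — holds.
(9) E = 13 > 12, so we need B ≤ 10; but B = 12 > 10 — fails.
(10) abs(13 - 12) = 1, not 2 — fails.
(11) 2B - 3G = 2(12) - 3(-4) = 36 — holds.
(12) H = -12, G = -4; -12 ≤ -4 — holds.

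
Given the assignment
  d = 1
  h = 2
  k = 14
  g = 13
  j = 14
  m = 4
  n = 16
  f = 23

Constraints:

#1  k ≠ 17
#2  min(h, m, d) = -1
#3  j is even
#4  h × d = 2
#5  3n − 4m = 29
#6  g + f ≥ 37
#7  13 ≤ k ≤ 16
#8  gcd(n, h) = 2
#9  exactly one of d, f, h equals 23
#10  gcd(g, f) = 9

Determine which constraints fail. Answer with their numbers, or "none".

The assignment fails constraints 2, 5, 6, 10.

#1 k = 14, and 14 ≠ 17  ✓
#2 min(2, 4, 1) = 1, not -1  ✗
#3 j = 14 is even  ✓
#4 h × d = 2 × 1 = 2  ✓
#5 3n − 4m = 3(16) − 4(4) = 32, not 29  ✗
#6 g + f = 13 + 23 = 36; 36 < 37, bound 37 not met  ✗
#7 k = 14 lies in [13, 16]  ✓
#8 gcd(16, 2) = 2  ✓
#9 d=1, f=23, h=2; 1 of them equals 23  ✓
#10 gcd(13, 23) = 1, not 9  ✗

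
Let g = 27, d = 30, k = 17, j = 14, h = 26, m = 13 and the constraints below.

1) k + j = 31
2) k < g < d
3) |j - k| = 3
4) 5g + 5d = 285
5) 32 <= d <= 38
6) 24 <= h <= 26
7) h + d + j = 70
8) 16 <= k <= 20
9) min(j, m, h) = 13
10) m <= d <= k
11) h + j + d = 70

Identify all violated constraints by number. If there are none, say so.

Constraints 5, 10 do not hold.

1) k + j = 17 + 14 = 31 — OK.
2) values 17 < 27 < 30 — OK.
3) |14 - 17| = 3 — OK.
4) 5g + 5d = 5(27) + 5(30) = 285 — OK.
5) d = 30 is outside [32, 38] — violated.
6) h = 26 lies in [24, 26] — OK.
7) h + d + j = 26 + 30 + 14 = 70 — OK.
8) k = 17 lies in [16, 20] — OK.
9) min(14, 13, 26) = 13 — OK.
10) values 13, 30, 17; d = 30 is not <= k = 17 — violated.
11) h + j + d = 26 + 14 + 30 = 70 — OK.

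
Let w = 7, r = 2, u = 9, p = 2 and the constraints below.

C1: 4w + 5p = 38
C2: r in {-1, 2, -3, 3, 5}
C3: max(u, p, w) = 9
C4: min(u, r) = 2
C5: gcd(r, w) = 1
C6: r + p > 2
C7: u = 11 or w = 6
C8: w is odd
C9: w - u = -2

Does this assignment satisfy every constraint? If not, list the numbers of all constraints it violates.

No — constraint 7 is not satisfied.

C1: 4w + 5p = 4(7) + 5(2) = 38 — holds.
C2: r = 2 is in {-1, 2, -3, 3, 5} — holds.
C3: max(9, 2, 7) = 9 — holds.
C4: min(9, 2) = 2 — holds.
C5: gcd(2, 7) = 1 — holds.
C6: r + p = 2 + 2 = 4; 4 > 2 — holds.
C7: u = 9 ≠ 11 and w = 7 ≠ 6; both disjuncts false — fails.
C8: w = 7 is odd — holds.
C9: w - u = 7 - 9 = -2 — holds.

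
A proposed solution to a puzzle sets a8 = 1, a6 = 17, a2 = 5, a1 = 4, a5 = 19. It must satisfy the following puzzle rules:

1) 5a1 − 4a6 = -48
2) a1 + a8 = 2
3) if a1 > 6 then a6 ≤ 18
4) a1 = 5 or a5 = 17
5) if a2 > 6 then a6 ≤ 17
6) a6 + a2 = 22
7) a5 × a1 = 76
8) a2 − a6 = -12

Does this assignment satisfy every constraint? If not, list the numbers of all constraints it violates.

1) 5a1 − 4a6 = 5(4) − 4(17) = -48 — holds.
2) a1 + a8 = 4 + 1 = 5, not 2 — does not hold.
3) a1 = 4, not > 6; antecedent false, conditional vacuously true — holds.
4) a1 = 4 ≠ 5 and a5 = 19 ≠ 17; both disjuncts false — does not hold.
5) a2 = 5, not > 6; antecedent false, conditional vacuously true — holds.
6) a6 + a2 = 17 + 5 = 22 — holds.
7) a5 × a1 = 19 × 4 = 76 — holds.
8) a2 − a6 = 5 − 17 = -12 — holds.

The assignment fails constraints 2, 4.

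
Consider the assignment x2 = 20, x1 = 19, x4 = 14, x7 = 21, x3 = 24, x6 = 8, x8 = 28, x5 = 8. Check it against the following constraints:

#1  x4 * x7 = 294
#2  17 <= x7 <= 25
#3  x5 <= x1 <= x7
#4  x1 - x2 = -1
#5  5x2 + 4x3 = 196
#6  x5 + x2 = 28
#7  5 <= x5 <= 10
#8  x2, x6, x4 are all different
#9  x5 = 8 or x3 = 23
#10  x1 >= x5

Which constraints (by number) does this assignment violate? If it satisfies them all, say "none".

Yes — all constraints hold.

#1 x4 * x7 = 14 * 21 = 294 — satisfied.
#2 x7 = 21 lies in [17, 25] — satisfied.
#3 values 8 <= 19 <= 21 — satisfied.
#4 x1 - x2 = 19 - 20 = -1 — satisfied.
#5 5x2 + 4x3 = 5(20) + 4(24) = 196 — satisfied.
#6 x5 + x2 = 8 + 20 = 28 — satisfied.
#7 x5 = 8 lies in [5, 10] — satisfied.
#8 values 20, 8, 14 are pairwise distinct — satisfied.
#9 x5 = 8 = 8 (first disjunct) — satisfied.
#10 x1 = 19, x5 = 8; 19 ≥ 8 — satisfied.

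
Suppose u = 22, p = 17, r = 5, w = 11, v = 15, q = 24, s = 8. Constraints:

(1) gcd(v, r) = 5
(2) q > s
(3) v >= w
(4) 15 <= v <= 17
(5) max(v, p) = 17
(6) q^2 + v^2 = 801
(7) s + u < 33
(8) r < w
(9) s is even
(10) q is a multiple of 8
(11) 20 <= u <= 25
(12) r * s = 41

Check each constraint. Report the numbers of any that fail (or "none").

Violated: 12.

(1) gcd(15, 5) = 5 — holds.
(2) q = 24, s = 8; 24 > 8 — holds.
(3) v = 15, w = 11; 15 ≥ 11 — holds.
(4) v = 15 lies in [15, 17] — holds.
(5) max(15, 17) = 17 — holds.
(6) q^2 + v^2 = 24^2 + 15^2 = 576 + 225 = 801 — holds.
(7) s + u = 8 + 22 = 30; 30 < 33 — holds.
(8) r = 5, w = 11; 5 < 11 — holds.
(9) s = 8 is even — holds.
(10) 24 / 8 = 3, so 8 divides 24 — holds.
(11) u = 22 lies in [20, 25] — holds.
(12) r * s = 5 * 8 = 40, not 41 — fails.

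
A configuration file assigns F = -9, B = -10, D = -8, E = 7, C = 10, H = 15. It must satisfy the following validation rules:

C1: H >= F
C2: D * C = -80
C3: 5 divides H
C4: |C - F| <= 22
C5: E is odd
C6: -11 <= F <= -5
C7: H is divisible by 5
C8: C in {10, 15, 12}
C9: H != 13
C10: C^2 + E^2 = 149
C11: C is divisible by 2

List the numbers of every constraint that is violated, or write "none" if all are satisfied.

C1: H = 15, F = -9; 15 ≥ -9 — holds.
C2: D * C = -8 * 10 = -80 — holds.
C3: 15 / 5 = 3, so 5 divides 15 — holds.
C4: |10 - (-9)| = 19; 19 ≤ 22 — holds.
C5: E = 7 is odd — holds.
C6: F = -9 lies in [-11, -5] — holds.
C7: 15 / 5 = 3, so 5 divides 15 — holds.
C8: C = 10 is in {10, 15, 12} — holds.
C9: H = 15, and 15 ≠ 13 — holds.
C10: C^2 + E^2 = 10^2 + 7^2 = 100 + 49 = 149 — holds.
C11: 10 / 2 = 5, so 2 divides 10 — holds.

The assignment satisfies every constraint.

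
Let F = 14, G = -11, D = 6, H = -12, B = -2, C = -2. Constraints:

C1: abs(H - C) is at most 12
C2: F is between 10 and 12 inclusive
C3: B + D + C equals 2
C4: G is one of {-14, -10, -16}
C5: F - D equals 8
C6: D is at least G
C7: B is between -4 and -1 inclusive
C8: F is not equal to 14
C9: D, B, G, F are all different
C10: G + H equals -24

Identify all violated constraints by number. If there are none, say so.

Violated: 2, 4, 8, 10.

C1: abs(-12 - (-2)) = 10; 10 ≤ 12  yes
C2: F = 14 is outside [10, 12]  no
C3: B + D + C = -2 + 6 + (-2) = 2  yes
C4: G = -11 is not in {-14, -10, -16}  no
C5: F - D = 14 - 6 = 8  yes
C6: D = 6, G = -11; 6 ≥ -11  yes
C7: B = -2 lies in [-4, -1]  yes
C8: F = 14, but 14 is required to differ  no
C9: values 6, -2, -11, 14 are pairwise distinct  yes
C10: G + H = -11 + (-12) = -23, not -24  no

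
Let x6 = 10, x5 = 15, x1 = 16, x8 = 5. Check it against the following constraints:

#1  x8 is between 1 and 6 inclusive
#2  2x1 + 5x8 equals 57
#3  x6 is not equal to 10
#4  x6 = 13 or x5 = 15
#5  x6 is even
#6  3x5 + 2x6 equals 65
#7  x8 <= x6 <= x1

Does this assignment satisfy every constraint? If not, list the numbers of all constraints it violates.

Constraint 3 does not hold.

#1 x8 = 5 lies in [1, 6] — holds.
#2 2x1 + 5x8 = 2(16) + 5(5) = 57 — holds.
#3 x6 = 10, but 10 is required to differ — does not hold.
#4 x6 = 10 ≠ 13, but x5 = 15 = 15 (second disjunct) — holds.
#5 x6 = 10 is even — holds.
#6 3x5 + 2x6 = 3(15) + 2(10) = 65 — holds.
#7 values 5 <= 10 <= 16 — holds.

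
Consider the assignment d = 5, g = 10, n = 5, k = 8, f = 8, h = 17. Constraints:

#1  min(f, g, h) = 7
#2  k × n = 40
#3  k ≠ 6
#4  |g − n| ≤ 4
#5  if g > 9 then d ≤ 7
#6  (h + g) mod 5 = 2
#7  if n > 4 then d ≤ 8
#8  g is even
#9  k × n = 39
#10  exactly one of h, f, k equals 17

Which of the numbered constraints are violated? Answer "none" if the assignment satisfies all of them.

Constraints 1, 4, and 9 do not hold.

#1 min(8, 10, 17) = 8, not 7 — violated.
#2 k × n = 8 × 5 = 40 — satisfied.
#3 k = 8, and 8 ≠ 6 — satisfied.
#4 |10 − 5| = 5; 5 > 4, exceeds bound 4 — violated.
#5 g = 10 > 9, so we need d ≤ 7; d = 5 ≤ 7 — satisfied.
#6 h + g = 27; 27 mod 5 = 2 — satisfied.
#7 n = 5 > 4, so we need d ≤ 8; d = 5 ≤ 8 — satisfied.
#8 g = 10 is even — satisfied.
#9 k × n = 8 × 5 = 40, not 39 — violated.
#10 h=17, f=8, k=8; 1 of them equals 17 — satisfied.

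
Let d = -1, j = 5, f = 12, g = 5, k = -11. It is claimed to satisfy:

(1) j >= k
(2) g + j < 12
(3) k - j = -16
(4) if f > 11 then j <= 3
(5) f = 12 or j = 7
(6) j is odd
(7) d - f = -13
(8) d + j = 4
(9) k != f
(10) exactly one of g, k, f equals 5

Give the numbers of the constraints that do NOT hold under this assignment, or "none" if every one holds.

The assignment fails constraint 4.

(1) j = 5, k = -11; 5 ≥ -11 — OK.
(2) g + j = 5 + 5 = 10; 10 < 12 — OK.
(3) k - j = -11 - 5 = -16 — OK.
(4) f = 12 > 11, so we need j ≤ 3; but j = 5 > 3 — violated.
(5) f = 12 = 12 (first disjunct) — OK.
(6) j = 5 is odd — OK.
(7) d - f = -1 - 12 = -13 — OK.
(8) d + j = -1 + 5 = 4 — OK.
(9) k = -11, f = 12; distinct — OK.
(10) g=5, k=-11, f=12; 1 of them equals 5 — OK.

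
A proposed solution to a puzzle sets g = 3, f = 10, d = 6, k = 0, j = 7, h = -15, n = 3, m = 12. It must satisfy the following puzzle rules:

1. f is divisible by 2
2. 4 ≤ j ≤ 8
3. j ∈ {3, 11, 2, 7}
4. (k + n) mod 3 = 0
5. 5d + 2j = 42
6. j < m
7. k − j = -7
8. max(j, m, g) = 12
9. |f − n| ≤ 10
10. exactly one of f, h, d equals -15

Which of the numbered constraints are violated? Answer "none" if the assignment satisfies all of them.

Violated: 5.

1. 10 / 2 = 5, so 2 divides 10 — satisfied.
2. j = 7 lies in [4, 8] — satisfied.
3. j = 7 is in {3, 11, 2, 7} — satisfied.
4. k + n = 3; 3 mod 3 = 0 — satisfied.
5. 5d + 2j = 5(6) + 2(7) = 44, not 42 — violated.
6. j = 7, m = 12; 7 < 12 — satisfied.
7. k − j = 0 − 7 = -7 — satisfied.
8. max(7, 12, 3) = 12 — satisfied.
9. |10 − 3| = 7; 7 ≤ 10 — satisfied.
10. f=10, h=-15, d=6; 1 of them equals -15 — satisfied.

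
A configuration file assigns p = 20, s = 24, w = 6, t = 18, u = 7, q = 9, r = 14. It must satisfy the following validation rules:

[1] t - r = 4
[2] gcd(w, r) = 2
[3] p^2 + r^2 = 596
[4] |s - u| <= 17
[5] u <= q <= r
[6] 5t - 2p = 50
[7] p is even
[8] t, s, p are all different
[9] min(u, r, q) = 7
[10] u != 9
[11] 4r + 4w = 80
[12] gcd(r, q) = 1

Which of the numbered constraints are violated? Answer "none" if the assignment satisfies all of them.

Yes — all constraints hold.

[1] t - r = 18 - 14 = 4 — holds.
[2] gcd(6, 14) = 2 — holds.
[3] p^2 + r^2 = 20^2 + 14^2 = 400 + 196 = 596 — holds.
[4] |24 - 7| = 17; 17 ≤ 17 — holds.
[5] values 7 <= 9 <= 14 — holds.
[6] 5t - 2p = 5(18) - 2(20) = 50 — holds.
[7] p = 20 is even — holds.
[8] values 18, 24, 20 are pairwise distinct — holds.
[9] min(7, 14, 9) = 7 — holds.
[10] u = 7, and 7 ≠ 9 — holds.
[11] 4r + 4w = 4(14) + 4(6) = 80 — holds.
[12] gcd(14, 9) = 1 — holds.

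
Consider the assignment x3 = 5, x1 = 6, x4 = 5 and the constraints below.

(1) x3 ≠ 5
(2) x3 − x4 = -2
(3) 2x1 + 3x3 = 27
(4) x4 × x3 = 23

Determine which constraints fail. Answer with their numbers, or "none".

The assignment fails constraints 1, 2, 4.

(1) x3 = 5, but 5 is required to differ — violated.
(2) x3 − x4 = 5 − 5 = 0, not -2 — violated.
(3) 2x1 + 3x3 = 2(6) + 3(5) = 27 — satisfied.
(4) x4 × x3 = 5 × 5 = 25, not 23 — violated.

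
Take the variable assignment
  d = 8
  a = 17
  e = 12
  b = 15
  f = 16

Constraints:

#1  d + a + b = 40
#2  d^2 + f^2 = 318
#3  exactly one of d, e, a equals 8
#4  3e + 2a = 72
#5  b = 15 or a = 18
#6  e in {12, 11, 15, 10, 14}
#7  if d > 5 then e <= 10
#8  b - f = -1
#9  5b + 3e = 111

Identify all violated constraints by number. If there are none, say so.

#1 d + a + b = 8 + 17 + 15 = 40 — satisfied.
#2 d^2 + f^2 = 8^2 + 16^2 = 64 + 256 = 320, not 318 — violated.
#3 d=8, e=12, a=17; 1 of them equals 8 — satisfied.
#4 3e + 2a = 3(12) + 2(17) = 70, not 72 — violated.
#5 b = 15 = 15 (first disjunct) — satisfied.
#6 e = 12 is in {12, 11, 15, 10, 14} — satisfied.
#7 d = 8 > 5, so we need e ≤ 10; but e = 12 > 10 — violated.
#8 b - f = 15 - 16 = -1 — satisfied.
#9 5b + 3e = 5(15) + 3(12) = 111 — satisfied.

Constraints 2, 4, and 7 are violated.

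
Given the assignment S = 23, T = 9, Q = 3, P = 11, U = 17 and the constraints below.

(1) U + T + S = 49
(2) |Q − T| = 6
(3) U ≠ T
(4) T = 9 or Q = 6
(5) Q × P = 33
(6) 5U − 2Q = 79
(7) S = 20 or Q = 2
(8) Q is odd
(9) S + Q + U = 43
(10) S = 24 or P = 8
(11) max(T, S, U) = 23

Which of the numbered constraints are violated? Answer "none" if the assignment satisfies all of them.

(1) U + T + S = 17 + 9 + 23 = 49 — OK.
(2) |3 − 9| = 6 — OK.
(3) U = 17, T = 9; distinct — OK.
(4) T = 9 = 9 (first disjunct) — OK.
(5) Q × P = 3 × 11 = 33 — OK.
(6) 5U − 2Q = 5(17) − 2(3) = 79 — OK.
(7) S = 23 ≠ 20 and Q = 3 ≠ 2; both disjuncts false — violated.
(8) Q = 3 is odd — OK.
(9) S + Q + U = 23 + 3 + 17 = 43 — OK.
(10) S = 23 ≠ 24 and P = 11 ≠ 8; both disjuncts false — violated.
(11) max(9, 23, 17) = 23 — OK.

No — constraints 7, 10 are not satisfied.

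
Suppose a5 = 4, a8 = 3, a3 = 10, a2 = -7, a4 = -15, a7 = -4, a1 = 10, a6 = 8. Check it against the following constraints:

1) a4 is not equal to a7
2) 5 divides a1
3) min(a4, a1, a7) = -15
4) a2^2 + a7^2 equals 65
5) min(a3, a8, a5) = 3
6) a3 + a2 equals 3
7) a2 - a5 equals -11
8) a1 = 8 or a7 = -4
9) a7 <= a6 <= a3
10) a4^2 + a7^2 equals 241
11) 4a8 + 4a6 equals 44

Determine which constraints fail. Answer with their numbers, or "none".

Yes — all constraints hold.

1) a4 = -15, a7 = -4; distinct  ✔
2) 10 / 5 = 2, so 5 divides 10  ✔
3) min(-15, 10, -4) = -15  ✔
4) a2^2 + a7^2 = (-7)^2 + (-4)^2 = 49 + 16 = 65  ✔
5) min(10, 3, 4) = 3  ✔
6) a3 + a2 = 10 + (-7) = 3  ✔
7) a2 - a5 = -7 - 4 = -11  ✔
8) a1 = 10 ≠ 8, but a7 = -4 = -4 (second disjunct)  ✔
9) values -4 <= 8 <= 10  ✔
10) a4^2 + a7^2 = (-15)^2 + (-4)^2 = 225 + 16 = 241  ✔
11) 4a8 + 4a6 = 4(3) + 4(8) = 44  ✔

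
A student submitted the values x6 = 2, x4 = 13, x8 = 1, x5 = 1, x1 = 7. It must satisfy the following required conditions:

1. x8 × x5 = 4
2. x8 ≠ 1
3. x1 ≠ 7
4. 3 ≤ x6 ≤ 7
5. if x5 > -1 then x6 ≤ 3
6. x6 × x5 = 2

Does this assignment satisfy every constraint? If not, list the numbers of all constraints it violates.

1. x8 × x5 = 1 × 1 = 1, not 4 — violated.
2. x8 = 1, but 1 is required to differ — violated.
3. x1 = 7, but 7 is required to differ — violated.
4. x6 = 2 is outside [3, 7] — violated.
5. x5 = 1 > -1, so we need x6 ≤ 3; x6 = 2 ≤ 3 — satisfied.
6. x6 × x5 = 2 × 1 = 2 — satisfied.

No — constraints 1, 2, 3, 4 are not satisfied.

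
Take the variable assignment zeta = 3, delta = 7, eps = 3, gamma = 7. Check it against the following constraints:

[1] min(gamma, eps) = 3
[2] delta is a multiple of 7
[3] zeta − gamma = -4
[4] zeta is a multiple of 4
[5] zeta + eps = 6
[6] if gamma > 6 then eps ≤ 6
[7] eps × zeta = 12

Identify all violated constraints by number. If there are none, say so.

No — constraints 4 and 7 are not satisfied.

[1] min(7, 3) = 3  yes
[2] 7 / 7 = 1, so 7 divides 7  yes
[3] zeta − gamma = 3 − 7 = -4  yes
[4] 3 = 4×0 + 3, so 4 does not divide 3  no
[5] zeta + eps = 3 + 3 = 6  yes
[6] gamma = 7 > 6, so we need eps ≤ 6; eps = 3 ≤ 6  yes
[7] eps × zeta = 3 × 3 = 9, not 12  no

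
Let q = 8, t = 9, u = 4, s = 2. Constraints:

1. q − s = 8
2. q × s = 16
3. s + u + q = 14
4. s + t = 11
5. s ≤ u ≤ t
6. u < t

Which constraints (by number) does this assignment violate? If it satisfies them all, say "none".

1. q − s = 8 − 2 = 6, not 8  fails
2. q × s = 8 × 2 = 16  holds
3. s + u + q = 2 + 4 + 8 = 14  holds
4. s + t = 2 + 9 = 11  holds
5. values 2 ≤ 4 ≤ 9  holds
6. u = 4, t = 9; 4 < 9  holds

Violated: 1.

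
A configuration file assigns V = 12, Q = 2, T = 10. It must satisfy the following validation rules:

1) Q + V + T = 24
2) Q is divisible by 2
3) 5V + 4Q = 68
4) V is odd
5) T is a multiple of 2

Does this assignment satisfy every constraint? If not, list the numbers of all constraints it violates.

The assignment fails constraint 4.

1) Q + V + T = 2 + 12 + 10 = 24 — holds.
2) 2 / 2 = 1, so 2 divides 2 — holds.
3) 5V + 4Q = 5(12) + 4(2) = 68 — holds.
4) V = 12 is even — does not hold.
5) 10 / 2 = 5, so 2 divides 10 — holds.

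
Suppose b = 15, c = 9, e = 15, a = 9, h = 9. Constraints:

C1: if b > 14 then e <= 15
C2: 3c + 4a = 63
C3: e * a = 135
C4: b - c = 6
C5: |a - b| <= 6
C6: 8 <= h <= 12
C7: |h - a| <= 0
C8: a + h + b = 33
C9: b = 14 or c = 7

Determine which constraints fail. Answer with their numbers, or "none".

The assignment fails constraint 9.

C1: b = 15 > 14, so we need e ≤ 15; e = 15 ≤ 15 — satisfied.
C2: 3c + 4a = 3(9) + 4(9) = 63 — satisfied.
C3: e * a = 15 * 9 = 135 — satisfied.
C4: b - c = 15 - 9 = 6 — satisfied.
C5: |9 - 15| = 6; 6 ≤ 6 — satisfied.
C6: h = 9 lies in [8, 12] — satisfied.
C7: |9 - 9| = 0; 0 ≤ 0 — satisfied.
C8: a + h + b = 9 + 9 + 15 = 33 — satisfied.
C9: b = 15 ≠ 14 and c = 9 ≠ 7; both disjuncts false — violated.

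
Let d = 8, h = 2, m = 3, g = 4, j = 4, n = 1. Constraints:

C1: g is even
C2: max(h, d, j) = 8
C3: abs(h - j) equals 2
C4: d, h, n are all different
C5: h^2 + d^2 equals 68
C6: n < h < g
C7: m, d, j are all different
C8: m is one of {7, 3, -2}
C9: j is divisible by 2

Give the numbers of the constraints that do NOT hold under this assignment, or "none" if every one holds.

The assignment satisfies every constraint.

C1: g = 4 is even  true
C2: max(2, 8, 4) = 8  true
C3: abs(2 - 4) = 2  true
C4: values 8, 2, 1 are pairwise distinct  true
C5: h^2 + d^2 = 2^2 + 8^2 = 4 + 64 = 68  true
C6: values 1 < 2 < 4  true
C7: values 3, 8, 4 are pairwise distinct  true
C8: m = 3 is in {7, 3, -2}  true
C9: 4 / 2 = 2, so 2 divides 4  true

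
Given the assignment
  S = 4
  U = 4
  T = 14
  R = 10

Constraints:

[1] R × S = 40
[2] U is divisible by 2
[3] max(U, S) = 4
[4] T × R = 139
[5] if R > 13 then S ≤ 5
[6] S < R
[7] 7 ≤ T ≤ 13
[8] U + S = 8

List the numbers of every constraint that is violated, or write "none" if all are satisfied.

[1] R × S = 10 × 4 = 40  yes
[2] 4 / 2 = 2, so 2 divides 4  yes
[3] max(4, 4) = 4  yes
[4] T × R = 14 × 10 = 140, not 139  no
[5] R = 10, not > 13; antecedent false, conditional vacuously true  yes
[6] S = 4, R = 10; 4 < 10  yes
[7] T = 14 is outside [7, 13]  no
[8] U + S = 4 + 4 = 8  yes

Constraints 4, 7 do not hold.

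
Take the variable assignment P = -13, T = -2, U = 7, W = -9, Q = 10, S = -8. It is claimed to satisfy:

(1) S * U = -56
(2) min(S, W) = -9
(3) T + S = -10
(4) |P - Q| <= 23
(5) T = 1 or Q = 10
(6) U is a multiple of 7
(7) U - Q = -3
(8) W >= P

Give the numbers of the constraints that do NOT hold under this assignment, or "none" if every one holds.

(1) S * U = -8 * 7 = -56  yes
(2) min(-8, -9) = -9  yes
(3) T + S = -2 + (-8) = -10  yes
(4) |-13 - 10| = 23; 23 ≤ 23  yes
(5) T = -2 ≠ 1, but Q = 10 = 10 (second disjunct)  yes
(6) 7 / 7 = 1, so 7 divides 7  yes
(7) U - Q = 7 - 10 = -3  yes
(8) W = -9, P = -13; -9 ≥ -13  yes

All constraints are satisfied.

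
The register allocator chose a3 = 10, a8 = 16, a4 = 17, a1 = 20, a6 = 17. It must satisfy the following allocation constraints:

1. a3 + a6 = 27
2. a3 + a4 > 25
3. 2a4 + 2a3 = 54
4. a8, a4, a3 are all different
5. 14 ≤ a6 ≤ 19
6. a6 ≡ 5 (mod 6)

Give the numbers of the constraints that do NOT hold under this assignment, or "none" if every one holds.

1. a3 + a6 = 10 + 17 = 27 — holds.
2. a3 + a4 = 10 + 17 = 27; 27 > 25 — holds.
3. 2a4 + 2a3 = 2(17) + 2(10) = 54 — holds.
4. values 16, 17, 10 are pairwise distinct — holds.
5. a6 = 17 lies in [14, 19] — holds.
6. 17 mod 6 = 5 — holds.

All constraints are satisfied.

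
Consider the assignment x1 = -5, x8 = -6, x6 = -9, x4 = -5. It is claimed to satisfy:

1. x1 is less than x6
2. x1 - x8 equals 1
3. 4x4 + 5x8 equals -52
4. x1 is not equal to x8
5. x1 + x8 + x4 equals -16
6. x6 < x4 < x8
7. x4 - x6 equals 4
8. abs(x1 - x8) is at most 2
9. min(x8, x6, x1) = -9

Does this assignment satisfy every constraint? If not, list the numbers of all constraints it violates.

The assignment fails constraints 1, 3, and 6.

1. x1 = -5, x6 = -9; -5 ≥ -9 (want <) — fails.
2. x1 - x8 = -5 - (-6) = 1 — holds.
3. 4x4 + 5x8 = 4(-5) + 5(-6) = -50, not -52 — fails.
4. x1 = -5, x8 = -6; distinct — holds.
5. x1 + x8 + x4 = -5 + (-6) + (-5) = -16 — holds.
6. values -9, -5, -6; x4 = -5 is not < x8 = -6 — fails.
7. x4 - x6 = -5 - (-9) = 4 — holds.
8. abs(-5 - (-6)) = 1; 1 ≤ 2 — holds.
9. min(-6, -9, -5) = -9 — holds.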